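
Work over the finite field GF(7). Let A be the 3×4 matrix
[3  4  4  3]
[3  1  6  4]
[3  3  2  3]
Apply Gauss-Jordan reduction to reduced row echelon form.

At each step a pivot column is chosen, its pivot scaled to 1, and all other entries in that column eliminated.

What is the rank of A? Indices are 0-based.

rank = 3

step 1: normalize row 0 (÷3) = (1, 6, 6, 1)
  row 1: subtract 3×row0 = (0, 4, 2, 1)
  row 2: subtract 3×row0 = (0, 6, 5, 0)
step 2: normalize row 1 (÷4) = (0, 1, 4, 2)
  row 0: subtract 6×row1 = (1, 0, 3, 3)
  row 2: subtract 6×row1 = (0, 0, 2, 2)
step 3: normalize row 2 (÷2) = (0, 0, 1, 1)
  row 0: subtract 3×row2 = (1, 0, 0, 0)
  row 1: subtract 4×row2 = (0, 1, 0, 5)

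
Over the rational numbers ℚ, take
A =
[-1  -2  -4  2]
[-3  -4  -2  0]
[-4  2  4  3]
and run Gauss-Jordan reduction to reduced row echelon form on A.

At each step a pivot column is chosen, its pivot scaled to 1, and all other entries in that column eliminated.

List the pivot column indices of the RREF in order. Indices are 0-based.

pivot(0,0)=-1: scale R0 → (1, 2, 4, -2)
  clear (1,0): R1 −= (-3)R0 → (0, 2, 10, -6)
  clear (2,0): R2 −= (-4)R0 → (0, 10, 20, -5)
pivot(1,1)=2: scale R1 → (0, 1, 5, -3)
  clear (0,1): R0 −= (2)R1 → (1, 0, -6, 4)
  clear (2,1): R2 −= (10)R1 → (0, 0, -30, 25)
pivot(2,2)=-30: scale R2 → (0, 0, 1, -5/6)
  clear (0,2): R0 −= (-6)R2 → (1, 0, 0, -1)
  clear (1,2): R1 −= (5)R2 → (0, 1, 0, 7/6)

pivot columns: 0, 1, 2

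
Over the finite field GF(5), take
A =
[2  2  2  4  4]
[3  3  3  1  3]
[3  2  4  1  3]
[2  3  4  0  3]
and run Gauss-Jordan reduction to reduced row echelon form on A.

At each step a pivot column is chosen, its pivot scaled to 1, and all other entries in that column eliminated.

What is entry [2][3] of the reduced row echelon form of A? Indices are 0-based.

step 1: normalize row 0 (÷2) = (1, 1, 1, 2, 2)
  row 1: subtract 3×row0 = (0, 0, 0, 0, 2)
  row 2: subtract 3×row0 = (0, 4, 1, 0, 2)
  row 3: subtract 2×row0 = (0, 1, 2, 1, 4)
step 2: exchange rows 1,2
step 2: normalize row 1 (÷4) = (0, 1, 4, 0, 3)
  row 0: subtract 1×row1 = (1, 0, 2, 2, 4)
  row 3: subtract 1×row1 = (0, 0, 3, 1, 1)
step 3: exchange rows 2,3
step 3: normalize row 2 (÷3) = (0, 0, 1, 2, 2)
  row 0: subtract 2×row2 = (1, 0, 0, 3, 0)
  row 1: subtract 4×row2 = (0, 1, 0, 2, 0)
skip col 3 (zero from row 3)
step 4: normalize row 3 (÷2) = (0, 0, 0, 0, 1)
  row 2: subtract 2×row3 = (0, 0, 1, 2, 0)

M[2][3] = 2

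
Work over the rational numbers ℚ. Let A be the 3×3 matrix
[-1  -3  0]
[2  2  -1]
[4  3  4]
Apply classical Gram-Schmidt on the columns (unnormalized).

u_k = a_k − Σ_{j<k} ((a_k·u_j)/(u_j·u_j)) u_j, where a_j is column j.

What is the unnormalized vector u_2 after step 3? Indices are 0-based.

u_2 = (-50/101, -225/101, 100/101)

Step 1: u_0 = a_0 = (-1, 2, 4).
Step 2: u_1 = a_1 − (19/21)·u_0 = (-44/21, 4/21, -13/21).
Step 3: u_2 = a_2 − (2/3)·u_0 − (-56/101)·u_1 = (-50/101, -225/101, 100/101).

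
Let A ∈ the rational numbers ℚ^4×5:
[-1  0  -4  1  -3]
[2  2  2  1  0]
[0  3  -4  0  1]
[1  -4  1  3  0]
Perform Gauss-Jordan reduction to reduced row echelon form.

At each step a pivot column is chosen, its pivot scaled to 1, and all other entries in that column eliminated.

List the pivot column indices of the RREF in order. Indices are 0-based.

step 1: normalize row 0 (÷-1) = (1, 0, 4, -1, 3)
  row 1: subtract 2×row0 = (0, 2, -6, 3, -6)
  row 3: subtract 1×row0 = (0, -4, -3, 4, -3)
step 2: normalize row 1 (÷2) = (0, 1, -3, 3/2, -3)
  row 2: subtract 3×row1 = (0, 0, 5, -9/2, 10)
  row 3: subtract -4×row1 = (0, 0, -15, 10, -15)
step 3: normalize row 2 (÷5) = (0, 0, 1, -9/10, 2)
  row 0: subtract 4×row2 = (1, 0, 0, 13/5, -5)
  row 1: subtract -3×row2 = (0, 1, 0, -6/5, 3)
  row 3: subtract -15×row2 = (0, 0, 0, -7/2, 15)
step 4: normalize row 3 (÷-7/2) = (0, 0, 0, 1, -30/7)
  row 0: subtract 13/5×row3 = (1, 0, 0, 0, 43/7)
  row 1: subtract -6/5×row3 = (0, 1, 0, 0, -15/7)
  row 2: subtract -9/10×row3 = (0, 0, 1, 0, -13/7)

pivot columns: 0, 1, 2, 3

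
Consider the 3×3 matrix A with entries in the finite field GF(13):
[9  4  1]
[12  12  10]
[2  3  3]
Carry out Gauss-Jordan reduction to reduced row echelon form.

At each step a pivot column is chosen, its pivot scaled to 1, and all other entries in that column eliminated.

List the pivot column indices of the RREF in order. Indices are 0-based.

pivot(0,0)=9: scale R0 → (1, 12, 3)
  clear (1,0): R1 −= (12)R0 → (0, 11, 0)
  clear (2,0): R2 −= (2)R0 → (0, 5, 10)
pivot(1,1)=11: scale R1 → (0, 1, 0)
  clear (0,1): R0 −= (12)R1 → (1, 0, 3)
  clear (2,1): R2 −= (5)R1 → (0, 0, 10)
pivot(2,2)=10: scale R2 → (0, 0, 1)
  clear (0,2): R0 −= (3)R2 → (1, 0, 0)

pivot columns: 0, 1, 2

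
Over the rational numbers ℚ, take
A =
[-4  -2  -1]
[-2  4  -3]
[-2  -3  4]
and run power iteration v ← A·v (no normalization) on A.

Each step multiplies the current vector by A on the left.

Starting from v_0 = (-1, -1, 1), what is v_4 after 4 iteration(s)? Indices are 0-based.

v_4 = (-343, -2669, 2133)

v_0 = (-1, -1, 1).
v_1 = A·v_0 = (5, -5, 9).
v_2 = A·v_1 = (-19, -57, 41).
v_3 = A·v_2 = (149, -313, 373).
v_4 = A·v_3 = (-343, -2669, 2133).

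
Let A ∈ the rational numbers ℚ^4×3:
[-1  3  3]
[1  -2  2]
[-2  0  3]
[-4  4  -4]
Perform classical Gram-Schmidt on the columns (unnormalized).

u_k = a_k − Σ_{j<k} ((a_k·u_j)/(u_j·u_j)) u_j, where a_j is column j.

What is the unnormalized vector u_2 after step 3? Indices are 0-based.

Step 1: u_0 = a_0 = (-1, 1, -2, -4).
Step 2: u_1 = a_1 − (-21/22)·u_0 = (45/22, -23/22, -21/11, 2/11).
Step 3: u_2 = a_2 − (9/22)·u_0 − (-53/197)·u_1 = (780/197, 258/197, 651/197, -456/197).

u_2 = (780/197, 258/197, 651/197, -456/197)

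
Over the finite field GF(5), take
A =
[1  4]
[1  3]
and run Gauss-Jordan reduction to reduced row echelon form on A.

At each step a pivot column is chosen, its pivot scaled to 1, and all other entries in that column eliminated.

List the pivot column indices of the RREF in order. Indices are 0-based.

pivot columns: 0, 1

[1] R0 /= 1  ⇒  (1, 4)
     R1 -= 1·R0  ⇒  (0, 4)
[2] R1 /= 4  ⇒  (0, 1)
     R0 -= 4·R1  ⇒  (1, 0)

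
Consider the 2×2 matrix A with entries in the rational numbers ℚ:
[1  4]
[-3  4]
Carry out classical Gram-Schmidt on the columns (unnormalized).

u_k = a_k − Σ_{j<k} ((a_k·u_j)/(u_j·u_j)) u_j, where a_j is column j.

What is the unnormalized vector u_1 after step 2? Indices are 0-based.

Step 1: u_0 = a_0 = (1, -3).
Step 2: u_1 = a_1 − (-4/5)·u_0 = (24/5, 8/5).

u_1 = (24/5, 8/5)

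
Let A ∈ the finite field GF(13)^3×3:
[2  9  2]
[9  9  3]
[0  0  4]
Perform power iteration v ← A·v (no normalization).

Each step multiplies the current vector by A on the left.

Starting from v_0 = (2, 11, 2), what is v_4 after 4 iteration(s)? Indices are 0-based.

v_0 = (2, 11, 2).
v_1 = A·v_0 = (3, 6, 8).
v_2 = A·v_1 = (11, 1, 6).
v_3 = A·v_2 = (4, 9, 11).
v_4 = A·v_3 = (7, 7, 5).

v_4 = (7, 7, 5)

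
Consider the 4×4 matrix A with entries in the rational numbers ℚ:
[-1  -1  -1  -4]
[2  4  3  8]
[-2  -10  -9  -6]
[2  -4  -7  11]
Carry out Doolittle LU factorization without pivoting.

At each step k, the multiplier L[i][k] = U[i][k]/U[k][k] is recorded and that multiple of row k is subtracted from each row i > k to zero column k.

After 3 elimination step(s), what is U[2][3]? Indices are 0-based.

Step 1: pivot at (0,0) is -1.
  row1 ← row1 − (-2)·row0  ⇒  L[1][0]=-2, U row1=(0, 2, 1, 0)
  row2 ← row2 − (2)·row0  ⇒  L[2][0]=2, U row2=(0, -8, -7, 2)
  row3 ← row3 − (-2)·row0  ⇒  L[3][0]=-2, U row3=(0, -6, -9, 3)
Step 2: pivot at (1,1) is 2.
  row2 ← row2 − (-4)·row1  ⇒  L[2][1]=-4, U row2=(0, 0, -3, 2)
  row3 ← row3 − (-3)·row1  ⇒  L[3][1]=-3, U row3=(0, 0, -6, 3)
Step 3: pivot at (2,2) is -3.
  row3 ← row3 − (2)·row2  ⇒  L[3][2]=2, U row3=(0, 0, 0, -1)

U[2][3] = 2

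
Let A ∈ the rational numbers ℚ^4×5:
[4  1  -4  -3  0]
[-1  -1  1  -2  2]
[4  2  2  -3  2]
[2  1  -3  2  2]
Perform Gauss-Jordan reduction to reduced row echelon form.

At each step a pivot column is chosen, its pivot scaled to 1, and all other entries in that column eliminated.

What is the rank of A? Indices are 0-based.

step 1: normalize row 0 (÷4) = (1, 1/4, -1, -3/4, 0)
  row 1: subtract -1×row0 = (0, -3/4, 0, -11/4, 2)
  row 2: subtract 4×row0 = (0, 1, 6, 0, 2)
  row 3: subtract 2×row0 = (0, 1/2, -1, 7/2, 2)
step 2: normalize row 1 (÷-3/4) = (0, 1, 0, 11/3, -8/3)
  row 0: subtract 1/4×row1 = (1, 0, -1, -5/3, 2/3)
  row 2: subtract 1×row1 = (0, 0, 6, -11/3, 14/3)
  row 3: subtract 1/2×row1 = (0, 0, -1, 5/3, 10/3)
step 3: normalize row 2 (÷6) = (0, 0, 1, -11/18, 7/9)
  row 0: subtract -1×row2 = (1, 0, 0, -41/18, 13/9)
  row 3: subtract -1×row2 = (0, 0, 0, 19/18, 37/9)
step 4: normalize row 3 (÷19/18) = (0, 0, 0, 1, 74/19)
  row 0: subtract -41/18×row3 = (1, 0, 0, 0, 196/19)
  row 1: subtract 11/3×row3 = (0, 1, 0, 0, -322/19)
  row 2: subtract -11/18×row3 = (0, 0, 1, 0, 60/19)

rank = 4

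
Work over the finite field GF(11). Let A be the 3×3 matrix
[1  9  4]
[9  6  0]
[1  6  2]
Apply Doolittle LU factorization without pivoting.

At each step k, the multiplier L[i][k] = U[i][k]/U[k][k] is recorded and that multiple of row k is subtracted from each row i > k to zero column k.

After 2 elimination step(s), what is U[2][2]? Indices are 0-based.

U[2][2] = 10

[col 0] pivot 1
  R1 -= 9*R0 → (0, 2, 8)  (L[1][0] := 9)
  R2 -= 1*R0 → (0, 8, 9)  (L[2][0] := 1)
[col 1] pivot 2
  R2 -= 4*R1 → (0, 0, 10)  (L[2][1] := 4)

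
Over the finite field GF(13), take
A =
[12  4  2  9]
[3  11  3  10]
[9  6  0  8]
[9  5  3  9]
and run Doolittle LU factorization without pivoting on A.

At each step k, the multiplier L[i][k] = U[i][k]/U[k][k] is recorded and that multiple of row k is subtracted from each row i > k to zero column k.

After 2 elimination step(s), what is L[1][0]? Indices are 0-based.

L[1][0] = 10

k=0: U[0][0]=12
  eliminate (1,0): mult=10, new row 1: (0, 10, 9, 11); set L[1][0]=10
  eliminate (2,0): mult=4, new row 2: (0, 3, 5, 11); set L[2][0]=4
  eliminate (3,0): mult=4, new row 3: (0, 2, 8, 12); set L[3][0]=4
k=1: U[1][1]=10
  eliminate (2,1): mult=12, new row 2: (0, 0, 1, 9); set L[2][1]=12
  eliminate (3,1): mult=8, new row 3: (0, 0, 1, 2); set L[3][1]=8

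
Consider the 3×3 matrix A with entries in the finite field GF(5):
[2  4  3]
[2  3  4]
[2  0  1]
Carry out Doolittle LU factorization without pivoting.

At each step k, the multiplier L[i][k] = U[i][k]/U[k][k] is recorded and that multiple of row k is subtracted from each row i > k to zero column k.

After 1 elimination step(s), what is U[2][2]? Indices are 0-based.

U[2][2] = 3

Step 1: pivot at (0,0) is 2.
  row1 ← row1 − (1)·row0  ⇒  L[1][0]=1, U row1=(0, 4, 1)
  row2 ← row2 − (1)·row0  ⇒  L[2][0]=1, U row2=(0, 1, 3)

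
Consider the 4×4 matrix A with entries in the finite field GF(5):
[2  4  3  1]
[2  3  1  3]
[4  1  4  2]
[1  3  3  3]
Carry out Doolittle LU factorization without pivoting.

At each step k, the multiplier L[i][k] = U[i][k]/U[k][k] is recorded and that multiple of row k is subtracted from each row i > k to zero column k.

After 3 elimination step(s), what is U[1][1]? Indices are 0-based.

Step 1: pivot at (0,0) is 2.
  row1 ← row1 − (1)·row0  ⇒  L[1][0]=1, U row1=(0, 4, 3, 2)
  row2 ← row2 − (2)·row0  ⇒  L[2][0]=2, U row2=(0, 3, 3, 0)
  row3 ← row3 − (3)·row0  ⇒  L[3][0]=3, U row3=(0, 1, 4, 0)
Step 2: pivot at (1,1) is 4.
  row2 ← row2 − (2)·row1  ⇒  L[2][1]=2, U row2=(0, 0, 2, 1)
  row3 ← row3 − (4)·row1  ⇒  L[3][1]=4, U row3=(0, 0, 2, 2)
Step 3: pivot at (2,2) is 2.
  row3 ← row3 − (1)·row2  ⇒  L[3][2]=1, U row3=(0, 0, 0, 1)

U[1][1] = 4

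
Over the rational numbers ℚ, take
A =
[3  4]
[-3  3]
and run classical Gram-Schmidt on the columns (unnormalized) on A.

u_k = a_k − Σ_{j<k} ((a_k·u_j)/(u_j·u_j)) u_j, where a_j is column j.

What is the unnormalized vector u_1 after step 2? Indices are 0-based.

Step 1: u_0 = a_0 = (3, -3).
Step 2: u_1 = a_1 − (1/6)·u_0 = (7/2, 7/2).

u_1 = (7/2, 7/2)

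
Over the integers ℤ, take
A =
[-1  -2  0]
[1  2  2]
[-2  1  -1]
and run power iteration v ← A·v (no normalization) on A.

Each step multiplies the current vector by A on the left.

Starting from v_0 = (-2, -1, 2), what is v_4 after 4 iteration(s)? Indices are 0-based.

v_0 = (-2, -1, 2).
v_1 = A·v_0 = (4, 0, 1).
v_2 = A·v_1 = (-4, 6, -9).
v_3 = A·v_2 = (-8, -10, 23).
v_4 = A·v_3 = (28, 18, -17).

v_4 = (28, 18, -17)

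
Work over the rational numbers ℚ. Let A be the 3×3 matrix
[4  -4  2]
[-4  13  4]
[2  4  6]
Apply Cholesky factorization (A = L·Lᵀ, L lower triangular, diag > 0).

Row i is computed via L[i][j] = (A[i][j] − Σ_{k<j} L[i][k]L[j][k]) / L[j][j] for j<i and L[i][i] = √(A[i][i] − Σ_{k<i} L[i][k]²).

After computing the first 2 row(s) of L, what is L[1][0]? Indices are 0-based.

Step 1: L[0][0] = √(4) = 2.
  L[1][0] = (-4) / L[0][0] = -2.
Step 2: L[1][1] = √(9) = 3.

L[1][0] = -2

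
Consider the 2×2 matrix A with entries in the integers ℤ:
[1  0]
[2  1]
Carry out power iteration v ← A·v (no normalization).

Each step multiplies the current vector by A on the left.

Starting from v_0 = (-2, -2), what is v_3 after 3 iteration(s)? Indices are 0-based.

v_3 = (-2, -14)

v_0 = (-2, -2).
v_1 = A·v_0 = (-2, -6).
v_2 = A·v_1 = (-2, -10).
v_3 = A·v_2 = (-2, -14).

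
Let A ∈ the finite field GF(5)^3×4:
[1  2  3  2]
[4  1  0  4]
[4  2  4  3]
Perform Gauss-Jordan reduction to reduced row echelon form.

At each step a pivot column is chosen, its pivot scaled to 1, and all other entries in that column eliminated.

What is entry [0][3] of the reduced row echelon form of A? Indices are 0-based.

M[0][3] = 4

step 1: normalize row 0 (÷1) = (1, 2, 3, 2)
  row 1: subtract 4×row0 = (0, 3, 3, 1)
  row 2: subtract 4×row0 = (0, 4, 2, 0)
step 2: normalize row 1 (÷3) = (0, 1, 1, 2)
  row 0: subtract 2×row1 = (1, 0, 1, 3)
  row 2: subtract 4×row1 = (0, 0, 3, 2)
step 3: normalize row 2 (÷3) = (0, 0, 1, 4)
  row 0: subtract 1×row2 = (1, 0, 0, 4)
  row 1: subtract 1×row2 = (0, 1, 0, 3)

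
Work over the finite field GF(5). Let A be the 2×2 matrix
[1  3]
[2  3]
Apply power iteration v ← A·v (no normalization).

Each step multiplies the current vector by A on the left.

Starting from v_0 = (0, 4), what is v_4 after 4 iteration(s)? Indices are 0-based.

v_0 = (0, 4).
v_1 = A·v_0 = (2, 2).
v_2 = A·v_1 = (3, 0).
v_3 = A·v_2 = (3, 1).
v_4 = A·v_3 = (1, 4).

v_4 = (1, 4)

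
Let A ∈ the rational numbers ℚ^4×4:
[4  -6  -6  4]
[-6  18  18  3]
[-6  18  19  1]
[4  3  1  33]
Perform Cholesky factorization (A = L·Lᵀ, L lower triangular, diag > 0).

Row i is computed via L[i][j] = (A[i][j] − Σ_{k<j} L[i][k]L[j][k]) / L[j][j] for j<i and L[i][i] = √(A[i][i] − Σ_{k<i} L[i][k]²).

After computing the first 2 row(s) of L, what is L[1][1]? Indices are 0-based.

L[1][1] = 3

Step 1: L[0][0] = √(4) = 2.
  L[1][0] = (-6) / L[0][0] = -3.
Step 2: L[1][1] = √(9) = 3.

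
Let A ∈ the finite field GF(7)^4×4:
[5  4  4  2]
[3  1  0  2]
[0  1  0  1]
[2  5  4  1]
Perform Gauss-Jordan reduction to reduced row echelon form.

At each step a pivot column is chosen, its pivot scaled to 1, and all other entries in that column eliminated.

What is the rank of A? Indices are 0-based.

rank = 4

pivot(0,0)=5: scale R0 → (1, 5, 5, 6)
  clear (1,0): R1 −= (3)R0 → (0, 0, 6, 5)
  clear (3,0): R3 −= (2)R0 → (0, 2, 1, 3)
pivot(1,1): swap R1↔R2
pivot(1,1)=1: scale R1 → (0, 1, 0, 1)
  clear (0,1): R0 −= (5)R1 → (1, 0, 5, 1)
  clear (3,1): R3 −= (2)R1 → (0, 0, 1, 1)
pivot(2,2)=6: scale R2 → (0, 0, 1, 2)
  clear (0,2): R0 −= (5)R2 → (1, 0, 0, 5)
  clear (3,2): R3 −= (1)R2 → (0, 0, 0, 6)
pivot(3,3)=6: scale R3 → (0, 0, 0, 1)
  clear (0,3): R0 −= (5)R3 → (1, 0, 0, 0)
  clear (1,3): R1 −= (1)R3 → (0, 1, 0, 0)
  clear (2,3): R2 −= (2)R3 → (0, 0, 1, 0)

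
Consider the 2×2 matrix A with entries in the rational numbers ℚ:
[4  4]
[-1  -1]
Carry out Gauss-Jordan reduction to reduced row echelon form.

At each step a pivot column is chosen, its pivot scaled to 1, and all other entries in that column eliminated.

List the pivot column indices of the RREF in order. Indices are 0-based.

pivot(0,0)=4: scale R0 → (1, 1)
  clear (1,0): R1 −= (-1)R0 → (0, 0)
col 1: no nonzero at/below row 1; advance.

pivot columns: 0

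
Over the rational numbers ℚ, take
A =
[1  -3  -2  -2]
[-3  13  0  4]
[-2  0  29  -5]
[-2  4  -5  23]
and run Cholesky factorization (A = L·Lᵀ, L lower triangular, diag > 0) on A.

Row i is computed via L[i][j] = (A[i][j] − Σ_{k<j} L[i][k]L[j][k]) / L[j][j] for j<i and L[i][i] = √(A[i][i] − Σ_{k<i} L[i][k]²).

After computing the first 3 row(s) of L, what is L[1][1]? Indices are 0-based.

Step 1: L[0][0] = √(1) = 1.
  L[1][0] = (-3) / L[0][0] = -3.
Step 2: L[1][1] = √(4) = 2.
  L[2][0] = (-2) / L[0][0] = -2.
  L[2][1] = (-6) / L[1][1] = -3.
Step 3: L[2][2] = √(16) = 4.

L[1][1] = 2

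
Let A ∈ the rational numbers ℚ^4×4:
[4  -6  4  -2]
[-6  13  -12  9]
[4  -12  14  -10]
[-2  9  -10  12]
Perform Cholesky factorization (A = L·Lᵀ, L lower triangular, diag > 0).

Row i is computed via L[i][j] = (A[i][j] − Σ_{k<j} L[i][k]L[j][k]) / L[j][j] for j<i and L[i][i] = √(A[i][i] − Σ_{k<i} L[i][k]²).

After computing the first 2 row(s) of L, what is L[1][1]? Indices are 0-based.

Step 1: L[0][0] = √(4) = 2.
  L[1][0] = (-6) / L[0][0] = -3.
Step 2: L[1][1] = √(4) = 2.

L[1][1] = 2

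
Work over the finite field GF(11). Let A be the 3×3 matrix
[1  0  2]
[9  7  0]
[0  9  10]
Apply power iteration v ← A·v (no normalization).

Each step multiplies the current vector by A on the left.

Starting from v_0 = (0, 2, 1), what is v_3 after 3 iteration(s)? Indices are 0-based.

v_3 = (1, 3, 0)

v_0 = (0, 2, 1).
v_1 = A·v_0 = (2, 3, 6).
v_2 = A·v_1 = (3, 6, 10).
v_3 = A·v_2 = (1, 3, 0).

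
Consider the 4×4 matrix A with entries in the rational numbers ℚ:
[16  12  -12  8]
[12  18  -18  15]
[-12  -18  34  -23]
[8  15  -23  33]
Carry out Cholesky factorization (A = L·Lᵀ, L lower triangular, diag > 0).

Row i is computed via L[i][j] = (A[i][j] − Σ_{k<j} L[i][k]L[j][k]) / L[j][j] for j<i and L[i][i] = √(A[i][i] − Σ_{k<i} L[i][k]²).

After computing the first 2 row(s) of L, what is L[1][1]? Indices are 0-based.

Step 1: L[0][0] = √(16) = 4.
  L[1][0] = (12) / L[0][0] = 3.
Step 2: L[1][1] = √(9) = 3.

L[1][1] = 3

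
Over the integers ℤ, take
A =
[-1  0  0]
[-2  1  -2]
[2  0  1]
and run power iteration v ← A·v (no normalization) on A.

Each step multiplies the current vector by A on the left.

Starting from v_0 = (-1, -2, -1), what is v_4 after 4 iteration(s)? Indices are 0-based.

v_0 = (-1, -2, -1).
v_1 = A·v_0 = (1, 2, -3).
v_2 = A·v_1 = (-1, 6, -1).
v_3 = A·v_2 = (1, 10, -3).
v_4 = A·v_3 = (-1, 14, -1).

v_4 = (-1, 14, -1)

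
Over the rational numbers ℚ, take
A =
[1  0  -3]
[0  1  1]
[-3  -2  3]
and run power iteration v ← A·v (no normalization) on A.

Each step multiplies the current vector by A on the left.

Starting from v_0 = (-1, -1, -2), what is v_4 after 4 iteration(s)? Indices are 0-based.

v_0 = (-1, -1, -2).
v_1 = A·v_0 = (5, -3, -1).
v_2 = A·v_1 = (8, -4, -12).
v_3 = A·v_2 = (44, -16, -52).
v_4 = A·v_3 = (200, -68, -256).

v_4 = (200, -68, -256)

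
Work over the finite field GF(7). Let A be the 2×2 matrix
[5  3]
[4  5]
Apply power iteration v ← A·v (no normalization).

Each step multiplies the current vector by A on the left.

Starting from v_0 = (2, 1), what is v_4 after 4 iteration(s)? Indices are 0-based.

v_4 = (1, 5)

v_0 = (2, 1).
v_1 = A·v_0 = (6, 6).
v_2 = A·v_1 = (6, 5).
v_3 = A·v_2 = (3, 0).
v_4 = A·v_3 = (1, 5).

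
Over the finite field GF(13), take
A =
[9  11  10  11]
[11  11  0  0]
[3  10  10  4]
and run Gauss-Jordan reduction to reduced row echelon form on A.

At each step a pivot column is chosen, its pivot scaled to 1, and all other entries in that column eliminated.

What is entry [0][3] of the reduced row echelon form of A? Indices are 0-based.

step 1: normalize row 0 (÷9) = (1, 7, 4, 7)
  row 1: subtract 11×row0 = (0, 12, 8, 1)
  row 2: subtract 3×row0 = (0, 2, 11, 9)
step 2: normalize row 1 (÷12) = (0, 1, 5, 12)
  row 0: subtract 7×row1 = (1, 0, 8, 1)
  row 2: subtract 2×row1 = (0, 0, 1, 11)
step 3: normalize row 2 (÷1) = (0, 0, 1, 11)
  row 0: subtract 8×row2 = (1, 0, 0, 4)
  row 1: subtract 5×row2 = (0, 1, 0, 9)

M[0][3] = 4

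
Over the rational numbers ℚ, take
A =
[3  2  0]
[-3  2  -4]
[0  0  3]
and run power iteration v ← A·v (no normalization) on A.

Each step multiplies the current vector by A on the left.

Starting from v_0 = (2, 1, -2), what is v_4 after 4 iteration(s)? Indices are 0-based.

v_0 = (2, 1, -2).
v_1 = A·v_0 = (8, 4, -6).
v_2 = A·v_1 = (32, 8, -18).
v_3 = A·v_2 = (112, -8, -54).
v_4 = A·v_3 = (320, -136, -162).

v_4 = (320, -136, -162)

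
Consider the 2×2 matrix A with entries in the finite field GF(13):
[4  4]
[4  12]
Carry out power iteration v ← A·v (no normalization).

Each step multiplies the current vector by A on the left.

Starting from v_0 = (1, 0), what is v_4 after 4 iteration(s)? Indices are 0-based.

v_4 = (11, 3)

v_0 = (1, 0).
v_1 = A·v_0 = (4, 4).
v_2 = A·v_1 = (6, 12).
v_3 = A·v_2 = (7, 12).
v_4 = A·v_3 = (11, 3).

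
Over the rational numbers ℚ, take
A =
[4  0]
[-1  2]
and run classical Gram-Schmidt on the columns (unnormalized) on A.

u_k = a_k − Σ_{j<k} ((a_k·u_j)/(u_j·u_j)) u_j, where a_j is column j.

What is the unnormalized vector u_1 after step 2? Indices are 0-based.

u_1 = (8/17, 32/17)

Step 1: u_0 = a_0 = (4, -1).
Step 2: u_1 = a_1 − (-2/17)·u_0 = (8/17, 32/17).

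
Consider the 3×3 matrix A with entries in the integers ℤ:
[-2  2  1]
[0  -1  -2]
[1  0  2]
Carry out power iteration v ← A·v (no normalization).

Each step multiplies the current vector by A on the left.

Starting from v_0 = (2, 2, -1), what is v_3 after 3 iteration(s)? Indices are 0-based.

v_3 = (-5, 2, 0)

v_0 = (2, 2, -1).
v_1 = A·v_0 = (-1, 0, 0).
v_2 = A·v_1 = (2, 0, -1).
v_3 = A·v_2 = (-5, 2, 0).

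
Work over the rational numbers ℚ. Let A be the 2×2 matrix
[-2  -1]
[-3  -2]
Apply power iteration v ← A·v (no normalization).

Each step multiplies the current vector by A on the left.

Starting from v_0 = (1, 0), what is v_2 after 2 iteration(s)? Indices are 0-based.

v_0 = (1, 0).
v_1 = A·v_0 = (-2, -3).
v_2 = A·v_1 = (7, 12).

v_2 = (7, 12)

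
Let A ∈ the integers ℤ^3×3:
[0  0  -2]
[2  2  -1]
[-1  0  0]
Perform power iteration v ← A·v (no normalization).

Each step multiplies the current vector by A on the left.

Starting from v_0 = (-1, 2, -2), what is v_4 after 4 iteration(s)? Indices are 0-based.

v_0 = (-1, 2, -2).
v_1 = A·v_0 = (4, 4, 1).
v_2 = A·v_1 = (-2, 15, -4).
v_3 = A·v_2 = (8, 30, 2).
v_4 = A·v_3 = (-4, 74, -8).

v_4 = (-4, 74, -8)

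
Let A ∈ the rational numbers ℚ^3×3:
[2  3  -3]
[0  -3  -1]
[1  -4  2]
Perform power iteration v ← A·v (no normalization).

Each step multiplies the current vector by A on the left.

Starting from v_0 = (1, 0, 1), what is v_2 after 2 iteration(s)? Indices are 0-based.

v_0 = (1, 0, 1).
v_1 = A·v_0 = (-1, -1, 3).
v_2 = A·v_1 = (-14, 0, 9).

v_2 = (-14, 0, 9)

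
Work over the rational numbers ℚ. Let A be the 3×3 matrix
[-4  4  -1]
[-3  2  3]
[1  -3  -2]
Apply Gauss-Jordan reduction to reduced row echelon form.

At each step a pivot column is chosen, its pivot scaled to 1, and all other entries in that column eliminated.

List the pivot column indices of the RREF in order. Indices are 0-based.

step 1: normalize row 0 (÷-4) = (1, -1, 1/4)
  row 1: subtract -3×row0 = (0, -1, 15/4)
  row 2: subtract 1×row0 = (0, -2, -9/4)
step 2: normalize row 1 (÷-1) = (0, 1, -15/4)
  row 0: subtract -1×row1 = (1, 0, -7/2)
  row 2: subtract -2×row1 = (0, 0, -39/4)
step 3: normalize row 2 (÷-39/4) = (0, 0, 1)
  row 0: subtract -7/2×row2 = (1, 0, 0)
  row 1: subtract -15/4×row2 = (0, 1, 0)

pivot columns: 0, 1, 2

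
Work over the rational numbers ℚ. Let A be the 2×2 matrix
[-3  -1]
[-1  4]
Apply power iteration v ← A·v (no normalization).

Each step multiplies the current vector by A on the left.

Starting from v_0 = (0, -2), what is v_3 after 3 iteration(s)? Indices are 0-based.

v_3 = (28, -138)

v_0 = (0, -2).
v_1 = A·v_0 = (2, -8).
v_2 = A·v_1 = (2, -34).
v_3 = A·v_2 = (28, -138).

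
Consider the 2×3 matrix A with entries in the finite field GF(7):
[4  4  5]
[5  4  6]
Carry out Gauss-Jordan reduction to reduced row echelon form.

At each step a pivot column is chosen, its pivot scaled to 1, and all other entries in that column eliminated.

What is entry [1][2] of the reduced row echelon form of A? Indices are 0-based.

[1] R0 /= 4  ⇒  (1, 1, 3)
     R1 -= 5·R0  ⇒  (0, 6, 5)
[2] R1 /= 6  ⇒  (0, 1, 2)
     R0 -= 1·R1  ⇒  (1, 0, 1)

M[1][2] = 2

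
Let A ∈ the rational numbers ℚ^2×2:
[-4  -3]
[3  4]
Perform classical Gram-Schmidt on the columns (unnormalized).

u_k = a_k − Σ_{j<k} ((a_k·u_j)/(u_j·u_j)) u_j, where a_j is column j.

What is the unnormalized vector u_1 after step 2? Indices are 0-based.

u_1 = (21/25, 28/25)

Step 1: u_0 = a_0 = (-4, 3).
Step 2: u_1 = a_1 − (24/25)·u_0 = (21/25, 28/25).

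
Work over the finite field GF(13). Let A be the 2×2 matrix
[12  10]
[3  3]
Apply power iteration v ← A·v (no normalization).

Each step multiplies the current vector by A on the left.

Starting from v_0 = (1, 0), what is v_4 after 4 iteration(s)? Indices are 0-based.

v_0 = (1, 0).
v_1 = A·v_0 = (12, 3).
v_2 = A·v_1 = (5, 6).
v_3 = A·v_2 = (3, 7).
v_4 = A·v_3 = (2, 4).

v_4 = (2, 4)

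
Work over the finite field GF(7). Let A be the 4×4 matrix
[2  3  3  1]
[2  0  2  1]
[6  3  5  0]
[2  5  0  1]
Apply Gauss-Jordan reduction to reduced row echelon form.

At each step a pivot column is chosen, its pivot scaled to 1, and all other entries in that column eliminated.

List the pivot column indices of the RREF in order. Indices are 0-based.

[1] R0 /= 2  ⇒  (1, 5, 5, 4)
     R1 -= 2·R0  ⇒  (0, 4, 6, 0)
     R2 -= 6·R0  ⇒  (0, 1, 3, 4)
     R3 -= 2·R0  ⇒  (0, 2, 4, 0)
[2] R1 /= 4  ⇒  (0, 1, 5, 0)
     R0 -= 5·R1  ⇒  (1, 0, 1, 4)
     R2 -= 1·R1  ⇒  (0, 0, 5, 4)
     R3 -= 2·R1  ⇒  (0, 0, 1, 0)
[3] R2 /= 5  ⇒  (0, 0, 1, 5)
     R0 -= 1·R2  ⇒  (1, 0, 0, 6)
     R1 -= 5·R2  ⇒  (0, 1, 0, 3)
     R3 -= 1·R2  ⇒  (0, 0, 0, 2)
[4] R3 /= 2  ⇒  (0, 0, 0, 1)
     R0 -= 6·R3  ⇒  (1, 0, 0, 0)
     R1 -= 3·R3  ⇒  (0, 1, 0, 0)
     R2 -= 5·R3  ⇒  (0, 0, 1, 0)

pivot columns: 0, 1, 2, 3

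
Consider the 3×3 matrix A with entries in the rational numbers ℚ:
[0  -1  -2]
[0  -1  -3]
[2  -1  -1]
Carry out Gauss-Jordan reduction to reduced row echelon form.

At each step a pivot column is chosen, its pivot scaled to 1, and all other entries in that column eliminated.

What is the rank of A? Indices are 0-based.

pivot(0,0): swap R0↔R2
pivot(0,0)=2: scale R0 → (1, -1/2, -1/2)
pivot(1,1)=-1: scale R1 → (0, 1, 3)
  clear (0,1): R0 −= (-1/2)R1 → (1, 0, 1)
  clear (2,1): R2 −= (-1)R1 → (0, 0, 1)
pivot(2,2)=1: scale R2 → (0, 0, 1)
  clear (0,2): R0 −= (1)R2 → (1, 0, 0)
  clear (1,2): R1 −= (3)R2 → (0, 1, 0)

rank = 3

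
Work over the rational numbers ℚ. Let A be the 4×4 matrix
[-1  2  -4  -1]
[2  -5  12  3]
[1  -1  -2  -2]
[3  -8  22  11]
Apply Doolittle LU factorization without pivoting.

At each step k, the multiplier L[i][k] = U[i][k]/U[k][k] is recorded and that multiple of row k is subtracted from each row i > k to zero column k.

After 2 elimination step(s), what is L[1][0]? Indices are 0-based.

Step 1: pivot at (0,0) is -1.
  row1 ← row1 − (-2)·row0  ⇒  L[1][0]=-2, U row1=(0, -1, 4, 1)
  row2 ← row2 − (-1)·row0  ⇒  L[2][0]=-1, U row2=(0, 1, -6, -3)
  row3 ← row3 − (-3)·row0  ⇒  L[3][0]=-3, U row3=(0, -2, 10, 8)
Step 2: pivot at (1,1) is -1.
  row2 ← row2 − (-1)·row1  ⇒  L[2][1]=-1, U row2=(0, 0, -2, -2)
  row3 ← row3 − (2)·row1  ⇒  L[3][1]=2, U row3=(0, 0, 2, 6)

L[1][0] = -2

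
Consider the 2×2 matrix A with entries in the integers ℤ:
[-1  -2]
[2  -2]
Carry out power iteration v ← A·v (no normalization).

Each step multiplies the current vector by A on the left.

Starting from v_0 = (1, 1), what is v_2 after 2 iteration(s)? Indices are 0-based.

v_0 = (1, 1).
v_1 = A·v_0 = (-3, 0).
v_2 = A·v_1 = (3, -6).

v_2 = (3, -6)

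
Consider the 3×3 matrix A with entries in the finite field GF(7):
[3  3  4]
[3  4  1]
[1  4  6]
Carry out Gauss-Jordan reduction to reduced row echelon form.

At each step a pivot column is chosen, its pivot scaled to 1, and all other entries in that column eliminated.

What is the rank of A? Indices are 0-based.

[1] R0 /= 3  ⇒  (1, 1, 6)
     R1 -= 3·R0  ⇒  (0, 1, 4)
     R2 -= 1·R0  ⇒  (0, 3, 0)
[2] R1 /= 1  ⇒  (0, 1, 4)
     R0 -= 1·R1  ⇒  (1, 0, 2)
     R2 -= 3·R1  ⇒  (0, 0, 2)
[3] R2 /= 2  ⇒  (0, 0, 1)
     R0 -= 2·R2  ⇒  (1, 0, 0)
     R1 -= 4·R2  ⇒  (0, 1, 0)

rank = 3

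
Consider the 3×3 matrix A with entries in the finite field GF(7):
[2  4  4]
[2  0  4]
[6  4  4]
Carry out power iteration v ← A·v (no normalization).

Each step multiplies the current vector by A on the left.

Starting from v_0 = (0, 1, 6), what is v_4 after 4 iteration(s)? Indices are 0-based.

v_4 = (2, 1, 3)

v_0 = (0, 1, 6).
v_1 = A·v_0 = (0, 3, 0).
v_2 = A·v_1 = (5, 0, 5).
v_3 = A·v_2 = (2, 2, 1).
v_4 = A·v_3 = (2, 1, 3).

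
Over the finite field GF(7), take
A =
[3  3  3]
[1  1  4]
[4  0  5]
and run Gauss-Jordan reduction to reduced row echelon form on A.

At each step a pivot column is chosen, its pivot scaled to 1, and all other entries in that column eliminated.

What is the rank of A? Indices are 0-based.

step 1: normalize row 0 (÷3) = (1, 1, 1)
  row 1: subtract 1×row0 = (0, 0, 3)
  row 2: subtract 4×row0 = (0, 3, 1)
step 2: exchange rows 1,2
step 2: normalize row 1 (÷3) = (0, 1, 5)
  row 0: subtract 1×row1 = (1, 0, 3)
step 3: normalize row 2 (÷3) = (0, 0, 1)
  row 0: subtract 3×row2 = (1, 0, 0)
  row 1: subtract 5×row2 = (0, 1, 0)

rank = 3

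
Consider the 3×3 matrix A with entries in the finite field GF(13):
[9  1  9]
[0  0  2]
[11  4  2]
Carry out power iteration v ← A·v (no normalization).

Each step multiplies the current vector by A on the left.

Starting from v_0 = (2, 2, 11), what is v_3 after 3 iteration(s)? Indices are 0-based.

v_0 = (2, 2, 11).
v_1 = A·v_0 = (2, 9, 0).
v_2 = A·v_1 = (1, 0, 6).
v_3 = A·v_2 = (11, 12, 10).

v_3 = (11, 12, 10)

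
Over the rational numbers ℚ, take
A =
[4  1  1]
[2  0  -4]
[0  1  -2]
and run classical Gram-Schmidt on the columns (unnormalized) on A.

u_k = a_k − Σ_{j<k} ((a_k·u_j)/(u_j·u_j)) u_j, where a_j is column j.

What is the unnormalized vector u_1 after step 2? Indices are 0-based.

Step 1: u_0 = a_0 = (4, 2, 0).
Step 2: u_1 = a_1 − (1/5)·u_0 = (1/5, -2/5, 1).

u_1 = (1/5, -2/5, 1)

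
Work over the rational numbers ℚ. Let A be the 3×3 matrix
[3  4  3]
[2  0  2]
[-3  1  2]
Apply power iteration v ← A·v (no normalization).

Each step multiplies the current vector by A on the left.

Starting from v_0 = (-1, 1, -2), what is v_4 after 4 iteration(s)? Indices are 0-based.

v_4 = (-255, -10, 580)

v_0 = (-1, 1, -2).
v_1 = A·v_0 = (-5, -6, 0).
v_2 = A·v_1 = (-39, -10, 9).
v_3 = A·v_2 = (-130, -60, 125).
v_4 = A·v_3 = (-255, -10, 580).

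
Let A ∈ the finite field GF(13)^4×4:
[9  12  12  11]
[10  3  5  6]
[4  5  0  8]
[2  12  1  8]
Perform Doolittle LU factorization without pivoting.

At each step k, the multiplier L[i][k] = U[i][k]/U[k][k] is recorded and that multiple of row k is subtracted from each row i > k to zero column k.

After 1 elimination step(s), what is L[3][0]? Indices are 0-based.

L[3][0] = 6

Step 1: pivot at (0,0) is 9.
  row1 ← row1 − (4)·row0  ⇒  L[1][0]=4, U row1=(0, 7, 9, 1)
  row2 ← row2 − (12)·row0  ⇒  L[2][0]=12, U row2=(0, 4, 12, 6)
  row3 ← row3 − (6)·row0  ⇒  L[3][0]=6, U row3=(0, 5, 7, 7)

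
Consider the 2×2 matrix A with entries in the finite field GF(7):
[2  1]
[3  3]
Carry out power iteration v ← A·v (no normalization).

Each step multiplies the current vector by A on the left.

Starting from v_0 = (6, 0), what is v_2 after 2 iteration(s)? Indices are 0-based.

v_2 = (0, 6)

v_0 = (6, 0).
v_1 = A·v_0 = (5, 4).
v_2 = A·v_1 = (0, 6).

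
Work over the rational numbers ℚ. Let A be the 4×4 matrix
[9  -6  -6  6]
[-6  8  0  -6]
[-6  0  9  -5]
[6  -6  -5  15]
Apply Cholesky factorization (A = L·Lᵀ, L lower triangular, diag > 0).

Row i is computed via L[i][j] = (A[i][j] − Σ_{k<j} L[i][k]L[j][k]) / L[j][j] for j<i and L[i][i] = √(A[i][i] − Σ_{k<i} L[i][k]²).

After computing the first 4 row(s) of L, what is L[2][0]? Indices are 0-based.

Step 1: L[0][0] = √(9) = 3.
  L[1][0] = (-6) / L[0][0] = -2.
Step 2: L[1][1] = √(4) = 2.
  L[2][0] = (-6) / L[0][0] = -2.
  L[2][1] = (-4) / L[1][1] = -2.
Step 3: L[2][2] = √(1) = 1.
  L[3][0] = (6) / L[0][0] = 2.
  L[3][1] = (-2) / L[1][1] = -1.
  L[3][2] = (-3) / L[2][2] = -3.
Step 4: L[3][3] = √(1) = 1.

L[2][0] = -2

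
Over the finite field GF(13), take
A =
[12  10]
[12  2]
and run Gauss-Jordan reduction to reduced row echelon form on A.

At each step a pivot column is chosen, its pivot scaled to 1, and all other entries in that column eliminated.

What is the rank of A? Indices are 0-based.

rank = 2

pivot(0,0)=12: scale R0 → (1, 3)
  clear (1,0): R1 −= (12)R0 → (0, 5)
pivot(1,1)=5: scale R1 → (0, 1)
  clear (0,1): R0 −= (3)R1 → (1, 0)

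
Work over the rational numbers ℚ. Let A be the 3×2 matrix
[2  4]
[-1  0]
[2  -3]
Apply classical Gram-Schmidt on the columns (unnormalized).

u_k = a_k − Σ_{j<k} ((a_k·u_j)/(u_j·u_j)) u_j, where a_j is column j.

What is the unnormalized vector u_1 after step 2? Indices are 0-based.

u_1 = (32/9, 2/9, -31/9)

Step 1: u_0 = a_0 = (2, -1, 2).
Step 2: u_1 = a_1 − (2/9)·u_0 = (32/9, 2/9, -31/9).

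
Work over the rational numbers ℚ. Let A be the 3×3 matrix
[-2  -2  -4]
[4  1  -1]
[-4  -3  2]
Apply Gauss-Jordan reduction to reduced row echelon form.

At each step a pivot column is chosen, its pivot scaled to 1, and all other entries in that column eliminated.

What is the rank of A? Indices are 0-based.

step 1: normalize row 0 (÷-2) = (1, 1, 2)
  row 1: subtract 4×row0 = (0, -3, -9)
  row 2: subtract -4×row0 = (0, 1, 10)
step 2: normalize row 1 (÷-3) = (0, 1, 3)
  row 0: subtract 1×row1 = (1, 0, -1)
  row 2: subtract 1×row1 = (0, 0, 7)
step 3: normalize row 2 (÷7) = (0, 0, 1)
  row 0: subtract -1×row2 = (1, 0, 0)
  row 1: subtract 3×row2 = (0, 1, 0)

rank = 3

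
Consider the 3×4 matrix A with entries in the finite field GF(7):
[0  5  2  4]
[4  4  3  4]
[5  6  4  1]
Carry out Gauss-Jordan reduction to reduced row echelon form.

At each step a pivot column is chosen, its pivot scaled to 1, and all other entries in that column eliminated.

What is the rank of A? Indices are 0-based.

rank = 3

pivot(0,0): swap R0↔R1
pivot(0,0)=4: scale R0 → (1, 1, 6, 1)
  clear (2,0): R2 −= (5)R0 → (0, 1, 2, 3)
pivot(1,1)=5: scale R1 → (0, 1, 6, 5)
  clear (0,1): R0 −= (1)R1 → (1, 0, 0, 3)
  clear (2,1): R2 −= (1)R1 → (0, 0, 3, 5)
pivot(2,2)=3: scale R2 → (0, 0, 1, 4)
  clear (1,2): R1 −= (6)R2 → (0, 1, 0, 2)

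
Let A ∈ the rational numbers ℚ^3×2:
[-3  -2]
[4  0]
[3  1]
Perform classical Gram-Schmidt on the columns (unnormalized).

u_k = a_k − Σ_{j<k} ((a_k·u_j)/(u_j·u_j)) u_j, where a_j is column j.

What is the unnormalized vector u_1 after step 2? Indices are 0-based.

Step 1: u_0 = a_0 = (-3, 4, 3).
Step 2: u_1 = a_1 − (9/34)·u_0 = (-41/34, -18/17, 7/34).

u_1 = (-41/34, -18/17, 7/34)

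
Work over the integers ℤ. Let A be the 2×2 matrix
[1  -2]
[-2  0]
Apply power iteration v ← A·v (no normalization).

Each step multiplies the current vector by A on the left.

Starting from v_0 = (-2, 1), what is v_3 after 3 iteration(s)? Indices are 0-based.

v_3 = (-28, 24)

v_0 = (-2, 1).
v_1 = A·v_0 = (-4, 4).
v_2 = A·v_1 = (-12, 8).
v_3 = A·v_2 = (-28, 24).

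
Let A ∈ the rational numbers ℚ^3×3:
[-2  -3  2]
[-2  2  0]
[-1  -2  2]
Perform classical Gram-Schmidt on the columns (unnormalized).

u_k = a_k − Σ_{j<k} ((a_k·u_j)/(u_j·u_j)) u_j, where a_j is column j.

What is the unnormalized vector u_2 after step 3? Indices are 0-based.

Step 1: u_0 = a_0 = (-2, -2, -1).
Step 2: u_1 = a_1 − (4/9)·u_0 = (-19/9, 26/9, -14/9).
Step 3: u_2 = a_2 − (-2/3)·u_0 − (-66/137)·u_1 = (-48/137, 8/137, 80/137).

u_2 = (-48/137, 8/137, 80/137)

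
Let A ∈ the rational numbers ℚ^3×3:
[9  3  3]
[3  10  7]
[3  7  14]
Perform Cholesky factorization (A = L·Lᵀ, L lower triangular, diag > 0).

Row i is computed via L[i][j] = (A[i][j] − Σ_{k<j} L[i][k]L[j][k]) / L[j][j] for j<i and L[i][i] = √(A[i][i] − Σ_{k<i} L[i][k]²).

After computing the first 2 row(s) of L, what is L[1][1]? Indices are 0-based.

Step 1: L[0][0] = √(9) = 3.
  L[1][0] = (3) / L[0][0] = 1.
Step 2: L[1][1] = √(9) = 3.

L[1][1] = 3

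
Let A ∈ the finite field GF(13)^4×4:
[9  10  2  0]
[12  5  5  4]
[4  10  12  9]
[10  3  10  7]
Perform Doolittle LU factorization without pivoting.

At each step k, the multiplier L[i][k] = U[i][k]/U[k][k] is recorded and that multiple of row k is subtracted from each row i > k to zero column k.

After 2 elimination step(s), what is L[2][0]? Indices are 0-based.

L[2][0] = 12

[col 0] pivot 9
  R1 -= 10*R0 → (0, 9, 11, 4)  (L[1][0] := 10)
  R2 -= 12*R0 → (0, 7, 1, 9)  (L[2][0] := 12)
  R3 -= 4*R0 → (0, 2, 2, 7)  (L[3][0] := 4)
[col 1] pivot 9
  R2 -= 8*R1 → (0, 0, 4, 3)  (L[2][1] := 8)
  R3 -= 6*R1 → (0, 0, 1, 9)  (L[3][1] := 6)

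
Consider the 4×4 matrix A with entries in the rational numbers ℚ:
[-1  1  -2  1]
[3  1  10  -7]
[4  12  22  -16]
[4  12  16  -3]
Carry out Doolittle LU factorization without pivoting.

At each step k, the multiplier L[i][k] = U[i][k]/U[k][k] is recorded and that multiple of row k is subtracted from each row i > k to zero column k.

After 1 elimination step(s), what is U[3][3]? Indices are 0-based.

U[3][3] = 1

Step 1: pivot at (0,0) is -1.
  row1 ← row1 − (-3)·row0  ⇒  L[1][0]=-3, U row1=(0, 4, 4, -4)
  row2 ← row2 − (-4)·row0  ⇒  L[2][0]=-4, U row2=(0, 16, 14, -12)
  row3 ← row3 − (-4)·row0  ⇒  L[3][0]=-4, U row3=(0, 16, 8, 1)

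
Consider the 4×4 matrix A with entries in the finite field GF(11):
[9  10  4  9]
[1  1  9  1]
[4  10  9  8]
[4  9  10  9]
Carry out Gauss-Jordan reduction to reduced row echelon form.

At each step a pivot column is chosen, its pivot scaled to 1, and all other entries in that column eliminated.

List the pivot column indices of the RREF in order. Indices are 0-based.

pivot columns: 0, 1, 2, 3

[1] R0 /= 9  ⇒  (1, 6, 9, 1)
     R1 -= 1·R0  ⇒  (0, 6, 0, 0)
     R2 -= 4·R0  ⇒  (0, 8, 6, 4)
     R3 -= 4·R0  ⇒  (0, 7, 7, 5)
[2] R1 /= 6  ⇒  (0, 1, 0, 0)
     R0 -= 6·R1  ⇒  (1, 0, 9, 1)
     R2 -= 8·R1  ⇒  (0, 0, 6, 4)
     R3 -= 7·R1  ⇒  (0, 0, 7, 5)
[3] R2 /= 6  ⇒  (0, 0, 1, 8)
     R0 -= 9·R2  ⇒  (1, 0, 0, 6)
     R3 -= 7·R2  ⇒  (0, 0, 0, 4)
[4] R3 /= 4  ⇒  (0, 0, 0, 1)
     R0 -= 6·R3  ⇒  (1, 0, 0, 0)
     R2 -= 8·R3  ⇒  (0, 0, 1, 0)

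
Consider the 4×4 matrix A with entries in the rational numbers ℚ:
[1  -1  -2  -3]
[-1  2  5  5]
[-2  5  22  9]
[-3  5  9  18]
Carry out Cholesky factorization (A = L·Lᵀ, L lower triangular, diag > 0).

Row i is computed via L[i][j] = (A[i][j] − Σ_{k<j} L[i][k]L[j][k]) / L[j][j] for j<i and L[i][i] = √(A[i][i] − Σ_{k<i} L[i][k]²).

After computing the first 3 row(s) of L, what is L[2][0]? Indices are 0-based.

Step 1: L[0][0] = √(1) = 1.
  L[1][0] = (-1) / L[0][0] = -1.
Step 2: L[1][1] = √(1) = 1.
  L[2][0] = (-2) / L[0][0] = -2.
  L[2][1] = (3) / L[1][1] = 3.
Step 3: L[2][2] = √(9) = 3.

L[2][0] = -2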